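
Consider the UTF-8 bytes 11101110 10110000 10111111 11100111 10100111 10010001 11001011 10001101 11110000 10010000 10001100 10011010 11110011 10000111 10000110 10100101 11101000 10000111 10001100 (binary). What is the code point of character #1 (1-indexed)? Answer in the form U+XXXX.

U+EC3F

Offset 0: leading byte 0xEE = 11101110 → 3-byte char #1 = EE B0 BF.
Leading byte 0xEE = 11101110 matches 1110xxxx → 3-byte sequence.
Byte 1: 0xEE = 11101110, payload 1110 (4 bits).
Byte 2: 0xB0 = 10110000 (10xxxxxx ✓), payload 110000.
Byte 3: 0xBF = 10111111 (10xxxxxx ✓), payload 111111.
Concatenate: 1110110000111111 = 0xEC3F (16 bits → U+EC3F).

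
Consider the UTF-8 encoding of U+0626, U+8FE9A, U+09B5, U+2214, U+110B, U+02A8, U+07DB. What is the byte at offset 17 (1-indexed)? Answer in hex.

1-indexed offset 17 is 0-indexed offset 16.
U+0626 → 2-byte form D8 A6 at offsets 0–1.
U+8FE9A → 4-byte form F2 8F BA 9A at offsets 2–5.
U+09B5 → 3-byte form E0 A6 B5 at offsets 6–8.
U+2214 → 3-byte form E2 88 94 at offsets 9–11.
U+110B → 3-byte form E1 84 8B at offsets 12–14.
U+02A8 → 2-byte form CA A8 at offsets 15–16.
Offset 16 falls in char 6's range; it's byte 2 of CA A8 = 0xA8.

0xA8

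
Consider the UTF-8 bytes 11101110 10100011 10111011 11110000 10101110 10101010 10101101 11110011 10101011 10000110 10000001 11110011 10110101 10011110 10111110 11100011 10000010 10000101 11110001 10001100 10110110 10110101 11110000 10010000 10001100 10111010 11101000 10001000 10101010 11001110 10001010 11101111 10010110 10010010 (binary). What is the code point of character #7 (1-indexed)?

Offset 0: leading byte 0xEE = 11101110 → 3-byte char #1 = EE A3 BB.
Offset 3: leading byte 0xF0 = 11110000 → 4-byte char #2 = F0 AE AA AD.
Offset 7: leading byte 0xF3 = 11110011 → 4-byte char #3 = F3 AB 86 81.
Offset 11: leading byte 0xF3 = 11110011 → 4-byte char #4 = F3 B5 9E BE.
Offset 15: leading byte 0xE3 = 11100011 → 3-byte char #5 = E3 82 85.
Offset 18: leading byte 0xF1 = 11110001 → 4-byte char #6 = F1 8C B6 B5.
Offset 22: leading byte 0xF0 = 11110000 → 4-byte char #7 = F0 90 8C BA.
Leading byte 0xF0 = 11110000 matches 11110xxx → 4-byte sequence.
Byte 1: 0xF0 = 11110000, payload 000 (3 bits).
Byte 2: 0x90 = 10010000 (10xxxxxx ✓), payload 010000.
Byte 3: 0x8C = 10001100 (10xxxxxx ✓), payload 001100.
Byte 4: 0xBA = 10111010 (10xxxxxx ✓), payload 111010.
Concatenate: 000010000001100111010 = 0x1033A (21 bits → U+1033A).

U+1033A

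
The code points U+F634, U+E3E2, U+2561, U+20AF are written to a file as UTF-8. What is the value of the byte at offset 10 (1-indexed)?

1-indexed offset 10 is 0-indexed offset 9.
U+F634 → 3-byte form EF 98 B4 at offsets 0–2.
U+E3E2 → 3-byte form EE 8F A2 at offsets 3–5.
U+2561 → 3-byte form E2 95 A1 at offsets 6–8.
U+20AF → 3-byte form E2 82 AF at offsets 9–11.
Offset 9 falls in char 4's range; it's byte 1 of E2 82 AF = 0xE2.

0xE2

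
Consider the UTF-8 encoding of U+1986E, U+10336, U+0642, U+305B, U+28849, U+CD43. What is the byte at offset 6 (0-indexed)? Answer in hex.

U+1986E → 4-byte form F0 99 A1 AE at offsets 0–3.
U+10336 → 4-byte form F0 90 8C B6 at offsets 4–7.
Offset 6 falls in char 2's range; it's byte 3 of F0 90 8C B6 = 0x8C.

0x8C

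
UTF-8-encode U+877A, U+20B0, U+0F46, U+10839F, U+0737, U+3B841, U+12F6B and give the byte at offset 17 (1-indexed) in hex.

0xBB

1-indexed offset 17 is 0-indexed offset 16.
U+877A → 3-byte form E8 9D BA at offsets 0–2.
U+20B0 → 3-byte form E2 82 B0 at offsets 3–5.
U+0F46 → 3-byte form E0 BD 86 at offsets 6–8.
U+10839F → 4-byte form F4 88 8E 9F at offsets 9–12.
U+0737 → 2-byte form DC B7 at offsets 13–14.
U+3B841 → 4-byte form F0 BB A1 81 at offsets 15–18.
Offset 16 falls in char 6's range; it's byte 2 of F0 BB A1 81 = 0xBB.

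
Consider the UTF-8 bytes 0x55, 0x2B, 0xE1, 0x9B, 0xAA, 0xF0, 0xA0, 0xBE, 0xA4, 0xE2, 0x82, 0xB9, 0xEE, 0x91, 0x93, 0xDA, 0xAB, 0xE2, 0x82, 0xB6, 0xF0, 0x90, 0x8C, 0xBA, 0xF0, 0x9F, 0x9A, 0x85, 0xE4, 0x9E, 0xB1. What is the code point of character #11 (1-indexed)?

Offset 0: leading byte 0x55 = 01010101 → 1-byte char #1 = 55.
Offset 1: leading byte 0x2B = 00101011 → 1-byte char #2 = 2B.
Offset 2: leading byte 0xE1 = 11100001 → 3-byte char #3 = E1 9B AA.
Offset 5: leading byte 0xF0 = 11110000 → 4-byte char #4 = F0 A0 BE A4.
Offset 9: leading byte 0xE2 = 11100010 → 3-byte char #5 = E2 82 B9.
Offset 12: leading byte 0xEE = 11101110 → 3-byte char #6 = EE 91 93.
Offset 15: leading byte 0xDA = 11011010 → 2-byte char #7 = DA AB.
Offset 17: leading byte 0xE2 = 11100010 → 3-byte char #8 = E2 82 B6.
Offset 20: leading byte 0xF0 = 11110000 → 4-byte char #9 = F0 90 8C BA.
Offset 24: leading byte 0xF0 = 11110000 → 4-byte char #10 = F0 9F 9A 85.
Offset 28: leading byte 0xE4 = 11100100 → 3-byte char #11 = E4 9E B1.
Leading byte 0xE4 = 11100100 matches 1110xxxx → 3-byte sequence.
Byte 1: 0xE4 = 11100100, payload 0100 (4 bits).
Byte 2: 0x9E = 10011110 (10xxxxxx ✓), payload 011110.
Byte 3: 0xB1 = 10110001 (10xxxxxx ✓), payload 110001.
Concatenate: 0100011110110001 = 0x47B1 (16 bits → U+47B1).

U+47B1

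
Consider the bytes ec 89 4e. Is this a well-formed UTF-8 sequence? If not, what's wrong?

Leading byte 0xEC = 11101100 → 3-byte form.
Byte 3 is 0x4E = 01001110, which is not 10xxxxxx — expected a continuation byte.

invalid (non-continuation byte where continuation expected)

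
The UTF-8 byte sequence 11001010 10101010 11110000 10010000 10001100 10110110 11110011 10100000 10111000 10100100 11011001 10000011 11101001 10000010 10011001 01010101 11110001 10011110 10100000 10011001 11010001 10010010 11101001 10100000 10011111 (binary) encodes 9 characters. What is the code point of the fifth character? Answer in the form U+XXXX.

U+9099

Offset 0: leading byte 0xCA = 11001010 → 2-byte char #1 = CA AA.
Offset 2: leading byte 0xF0 = 11110000 → 4-byte char #2 = F0 90 8C B6.
Offset 6: leading byte 0xF3 = 11110011 → 4-byte char #3 = F3 A0 B8 A4.
Offset 10: leading byte 0xD9 = 11011001 → 2-byte char #4 = D9 83.
Offset 12: leading byte 0xE9 = 11101001 → 3-byte char #5 = E9 82 99.
Leading byte 0xE9 = 11101001 matches 1110xxxx → 3-byte sequence.
Byte 1: 0xE9 = 11101001, payload 1001 (4 bits).
Byte 2: 0x82 = 10000010 (10xxxxxx ✓), payload 000010.
Byte 3: 0x99 = 10011001 (10xxxxxx ✓), payload 011001.
Concatenate: 1001000010011001 = 0x9099 (16 bits → U+9099).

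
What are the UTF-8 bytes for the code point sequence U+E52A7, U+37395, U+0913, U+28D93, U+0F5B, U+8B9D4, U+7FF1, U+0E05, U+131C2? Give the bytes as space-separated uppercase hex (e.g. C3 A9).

U+E52A7: 4-byte form → F3 A5 8A A7.
U+37395: 4-byte form → F0 B7 8E 95.
U+0913: 3-byte form → E0 A4 93.
U+28D93: 4-byte form → F0 A8 B6 93.
U+0F5B: 3-byte form → E0 BD 9B.
U+8B9D4: 4-byte form → F2 8B A7 94.
U+7FF1: 3-byte form → E7 BF B1.
U+0E05: 3-byte form → E0 B8 85.
U+131C2: 4-byte form → F0 93 87 82.
Concatenated (32 bytes): F3 A5 8A A7 F0 B7 8E 95 E0 A4 93 F0 A8 B6 93 E0 BD 9B F2 8B A7 94 E7 BF B1 E0 B8 85 F0 93 87 82.

F3 A5 8A A7 F0 B7 8E 95 E0 A4 93 F0 A8 B6 93 E0 BD 9B F2 8B A7 94 E7 BF B1 E0 B8 85 F0 93 87 82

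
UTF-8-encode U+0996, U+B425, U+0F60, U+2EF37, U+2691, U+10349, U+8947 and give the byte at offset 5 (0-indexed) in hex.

U+0996 → 3-byte form E0 A6 96 at offsets 0–2.
U+B425 → 3-byte form EB 90 A5 at offsets 3–5.
Offset 5 falls in char 2's range; it's byte 3 of EB 90 A5 = 0xA5.

0xA5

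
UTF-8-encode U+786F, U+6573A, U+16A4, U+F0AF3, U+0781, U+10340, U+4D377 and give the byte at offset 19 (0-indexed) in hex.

U+786F → 3-byte form E7 A1 AF at offsets 0–2.
U+6573A → 4-byte form F1 A5 9C BA at offsets 3–6.
U+16A4 → 3-byte form E1 9A A4 at offsets 7–9.
U+F0AF3 → 4-byte form F3 B0 AB B3 at offsets 10–13.
U+0781 → 2-byte form DE 81 at offsets 14–15.
U+10340 → 4-byte form F0 90 8D 80 at offsets 16–19.
Offset 19 falls in char 6's range; it's byte 4 of F0 90 8D 80 = 0x80.

0x80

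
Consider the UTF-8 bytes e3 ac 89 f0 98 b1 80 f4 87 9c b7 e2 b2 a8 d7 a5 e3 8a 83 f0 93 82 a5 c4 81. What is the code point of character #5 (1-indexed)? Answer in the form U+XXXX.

Offset 0: leading byte 0xE3 = 11100011 → 3-byte char #1 = E3 AC 89.
Offset 3: leading byte 0xF0 = 11110000 → 4-byte char #2 = F0 98 B1 80.
Offset 7: leading byte 0xF4 = 11110100 → 4-byte char #3 = F4 87 9C B7.
Offset 11: leading byte 0xE2 = 11100010 → 3-byte char #4 = E2 B2 A8.
Offset 14: leading byte 0xD7 = 11010111 → 2-byte char #5 = D7 A5.
Leading byte 0xD7 = 11010111 matches 110xxxxx → 2-byte sequence.
Byte 1: 0xD7 = 11010111, payload 10111 (5 bits).
Byte 2: 0xA5 = 10100101 (10xxxxxx ✓), payload 100101.
Concatenate: 10111100101 = 0x5E5 (11 bits → U+05E5).

U+05E5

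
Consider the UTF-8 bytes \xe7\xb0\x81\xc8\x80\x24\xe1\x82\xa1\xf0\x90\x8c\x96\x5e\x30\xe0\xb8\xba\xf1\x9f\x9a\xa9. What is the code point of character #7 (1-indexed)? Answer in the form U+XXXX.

U+0030

Offset 0: leading byte 0xE7 = 11100111 → 3-byte char #1 = E7 B0 81.
Offset 3: leading byte 0xC8 = 11001000 → 2-byte char #2 = C8 80.
Offset 5: leading byte 0x24 = 00100100 → 1-byte char #3 = 24.
Offset 6: leading byte 0xE1 = 11100001 → 3-byte char #4 = E1 82 A1.
Offset 9: leading byte 0xF0 = 11110000 → 4-byte char #5 = F0 90 8C 96.
Offset 13: leading byte 0x5E = 01011110 → 1-byte char #6 = 5E.
Offset 14: leading byte 0x30 = 00110000 → 1-byte char #7 = 30.
Leading byte 0x30 = 00110000 matches 0xxxxxxx → 1-byte sequence.
Byte 1: 0x30 = 00110000, payload 0110000 (7 bits).
Concatenate: 0110000 = 0x30 (7 bits → U+0030).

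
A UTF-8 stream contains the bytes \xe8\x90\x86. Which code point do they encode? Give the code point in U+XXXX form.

U+8406

Leading byte 0xE8 = 11101000 matches 1110xxxx → 3-byte sequence.
Byte 1: 0xE8 = 11101000, payload 1000 (4 bits).
Byte 2: 0x90 = 10010000 (10xxxxxx ✓), payload 010000.
Byte 3: 0x86 = 10000110 (10xxxxxx ✓), payload 000110.
Concatenate: 1000010000000110 = 0x8406 (16 bits → U+8406).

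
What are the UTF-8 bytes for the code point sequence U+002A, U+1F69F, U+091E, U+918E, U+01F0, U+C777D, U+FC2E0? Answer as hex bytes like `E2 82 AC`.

U+002A: 1-byte form → 2A.
U+1F69F: 4-byte form → F0 9F 9A 9F.
U+091E: 3-byte form → E0 A4 9E.
U+918E: 3-byte form → E9 86 8E.
U+01F0: 2-byte form → C7 B0.
U+C777D: 4-byte form → F3 87 9D BD.
U+FC2E0: 4-byte form → F3 BC 8B A0.
Concatenated (21 bytes): 2A F0 9F 9A 9F E0 A4 9E E9 86 8E C7 B0 F3 87 9D BD F3 BC 8B A0.

2A F0 9F 9A 9F E0 A4 9E E9 86 8E C7 B0 F3 87 9D BD F3 BC 8B A0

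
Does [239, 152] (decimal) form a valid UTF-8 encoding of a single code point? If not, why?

Leading byte 0xEF = 11101111 → 3-byte form, but only 2 bytes are present.

invalid (sequence truncated)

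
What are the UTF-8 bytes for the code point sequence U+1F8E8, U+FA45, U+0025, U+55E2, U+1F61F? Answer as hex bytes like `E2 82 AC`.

F0 9F A3 A8 EF A9 85 25 E5 97 A2 F0 9F 98 9F

U+1F8E8: 4-byte form → F0 9F A3 A8.
U+FA45: 3-byte form → EF A9 85.
U+0025: 1-byte form → 25.
U+55E2: 3-byte form → E5 97 A2.
U+1F61F: 4-byte form → F0 9F 98 9F.
Concatenated (15 bytes): F0 9F A3 A8 EF A9 85 25 E5 97 A2 F0 9F 98 9F.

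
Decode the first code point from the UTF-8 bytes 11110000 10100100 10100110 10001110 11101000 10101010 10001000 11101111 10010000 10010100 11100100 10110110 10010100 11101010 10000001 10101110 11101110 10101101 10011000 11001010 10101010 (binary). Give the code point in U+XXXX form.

Offset 0: leading byte 0xF0 = 11110000 → 4-byte char #1 = F0 A4 A6 8E.
Leading byte 0xF0 = 11110000 matches 11110xxx → 4-byte sequence.
Byte 1: 0xF0 = 11110000, payload 000 (3 bits).
Byte 2: 0xA4 = 10100100 (10xxxxxx ✓), payload 100100.
Byte 3: 0xA6 = 10100110 (10xxxxxx ✓), payload 100110.
Byte 4: 0x8E = 10001110 (10xxxxxx ✓), payload 001110.
Concatenate: 000100100100110001110 = 0x2498E (21 bits → U+2498E).

U+2498E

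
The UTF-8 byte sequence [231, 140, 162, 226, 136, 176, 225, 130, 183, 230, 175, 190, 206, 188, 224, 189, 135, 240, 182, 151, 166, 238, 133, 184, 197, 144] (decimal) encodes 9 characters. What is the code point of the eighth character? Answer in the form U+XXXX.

U+E178

Offset 0: leading byte 0xE7 = 11100111 → 3-byte char #1 = E7 8C A2.
Offset 3: leading byte 0xE2 = 11100010 → 3-byte char #2 = E2 88 B0.
Offset 6: leading byte 0xE1 = 11100001 → 3-byte char #3 = E1 82 B7.
Offset 9: leading byte 0xE6 = 11100110 → 3-byte char #4 = E6 AF BE.
Offset 12: leading byte 0xCE = 11001110 → 2-byte char #5 = CE BC.
Offset 14: leading byte 0xE0 = 11100000 → 3-byte char #6 = E0 BD 87.
Offset 17: leading byte 0xF0 = 11110000 → 4-byte char #7 = F0 B6 97 A6.
Offset 21: leading byte 0xEE = 11101110 → 3-byte char #8 = EE 85 B8.
Leading byte 0xEE = 11101110 matches 1110xxxx → 3-byte sequence.
Byte 1: 0xEE = 11101110, payload 1110 (4 bits).
Byte 2: 0x85 = 10000101 (10xxxxxx ✓), payload 000101.
Byte 3: 0xB8 = 10111000 (10xxxxxx ✓), payload 111000.
Concatenate: 1110000101111000 = 0xE178 (16 bits → U+E178).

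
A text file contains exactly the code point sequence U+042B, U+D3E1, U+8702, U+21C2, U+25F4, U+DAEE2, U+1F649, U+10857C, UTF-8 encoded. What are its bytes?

U+042B: 2-byte form → D0 AB.
U+D3E1: 3-byte form → ED 8F A1.
U+8702: 3-byte form → E8 9C 82.
U+21C2: 3-byte form → E2 87 82.
U+25F4: 3-byte form → E2 97 B4.
U+DAEE2: 4-byte form → F3 9A BB A2.
U+1F649: 4-byte form → F0 9F 99 89.
U+10857C: 4-byte form → F4 88 95 BC.
Concatenated (26 bytes): D0 AB ED 8F A1 E8 9C 82 E2 87 82 E2 97 B4 F3 9A BB A2 F0 9F 99 89 F4 88 95 BC.

D0 AB ED 8F A1 E8 9C 82 E2 87 82 E2 97 B4 F3 9A BB A2 F0 9F 99 89 F4 88 95 BC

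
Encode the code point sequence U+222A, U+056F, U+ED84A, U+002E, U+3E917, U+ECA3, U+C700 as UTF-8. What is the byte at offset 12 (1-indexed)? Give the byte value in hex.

1-indexed offset 12 is 0-indexed offset 11.
U+222A → 3-byte form E2 88 AA at offsets 0–2.
U+056F → 2-byte form D5 AF at offsets 3–4.
U+ED84A → 4-byte form F3 AD A1 8A at offsets 5–8.
U+002E → 1-byte form 2E at offsets 9–9.
U+3E917 → 4-byte form F0 BE A4 97 at offsets 10–13.
Offset 11 falls in char 5's range; it's byte 2 of F0 BE A4 97 = 0xBE.

0xBE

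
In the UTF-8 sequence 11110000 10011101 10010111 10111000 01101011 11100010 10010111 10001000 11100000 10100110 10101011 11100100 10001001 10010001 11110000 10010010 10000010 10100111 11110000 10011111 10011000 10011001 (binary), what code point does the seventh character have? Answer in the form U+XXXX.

U+1F619

Offset 0: leading byte 0xF0 = 11110000 → 4-byte char #1 = F0 9D 97 B8.
Offset 4: leading byte 0x6B = 01101011 → 1-byte char #2 = 6B.
Offset 5: leading byte 0xE2 = 11100010 → 3-byte char #3 = E2 97 88.
Offset 8: leading byte 0xE0 = 11100000 → 3-byte char #4 = E0 A6 AB.
Offset 11: leading byte 0xE4 = 11100100 → 3-byte char #5 = E4 89 91.
Offset 14: leading byte 0xF0 = 11110000 → 4-byte char #6 = F0 92 82 A7.
Offset 18: leading byte 0xF0 = 11110000 → 4-byte char #7 = F0 9F 98 99.
Leading byte 0xF0 = 11110000 matches 11110xxx → 4-byte sequence.
Byte 1: 0xF0 = 11110000, payload 000 (3 bits).
Byte 2: 0x9F = 10011111 (10xxxxxx ✓), payload 011111.
Byte 3: 0x98 = 10011000 (10xxxxxx ✓), payload 011000.
Byte 4: 0x99 = 10011001 (10xxxxxx ✓), payload 011001.
Concatenate: 000011111011000011001 = 0x1F619 (21 bits → U+1F619).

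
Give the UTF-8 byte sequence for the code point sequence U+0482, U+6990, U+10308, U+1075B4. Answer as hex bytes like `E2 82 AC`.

U+0482: 2-byte form → D2 82.
U+6990: 3-byte form → E6 A6 90.
U+10308: 4-byte form → F0 90 8C 88.
U+1075B4: 4-byte form → F4 87 96 B4.
Concatenated (13 bytes): D2 82 E6 A6 90 F0 90 8C 88 F4 87 96 B4.

D2 82 E6 A6 90 F0 90 8C 88 F4 87 96 B4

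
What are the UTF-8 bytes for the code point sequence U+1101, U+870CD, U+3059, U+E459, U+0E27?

U+1101: 3-byte form → E1 84 81.
U+870CD: 4-byte form → F2 87 83 8D.
U+3059: 3-byte form → E3 81 99.
U+E459: 3-byte form → EE 91 99.
U+0E27: 3-byte form → E0 B8 A7.
Concatenated (16 bytes): E1 84 81 F2 87 83 8D E3 81 99 EE 91 99 E0 B8 A7.

E1 84 81 F2 87 83 8D E3 81 99 EE 91 99 E0 B8 A7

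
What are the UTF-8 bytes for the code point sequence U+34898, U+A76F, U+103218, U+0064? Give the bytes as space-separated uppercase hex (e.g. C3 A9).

U+34898: 4-byte form → F0 B4 A2 98.
U+A76F: 3-byte form → EA 9D AF.
U+103218: 4-byte form → F4 83 88 98.
U+0064: 1-byte form → 64.
Concatenated (12 bytes): F0 B4 A2 98 EA 9D AF F4 83 88 98 64.

F0 B4 A2 98 EA 9D AF F4 83 88 98 64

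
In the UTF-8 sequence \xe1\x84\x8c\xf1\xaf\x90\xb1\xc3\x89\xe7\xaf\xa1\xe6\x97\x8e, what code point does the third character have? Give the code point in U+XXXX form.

U+00C9

Offset 0: leading byte 0xE1 = 11100001 → 3-byte char #1 = E1 84 8C.
Offset 3: leading byte 0xF1 = 11110001 → 4-byte char #2 = F1 AF 90 B1.
Offset 7: leading byte 0xC3 = 11000011 → 2-byte char #3 = C3 89.
Leading byte 0xC3 = 11000011 matches 110xxxxx → 2-byte sequence.
Byte 1: 0xC3 = 11000011, payload 00011 (5 bits).
Byte 2: 0x89 = 10001001 (10xxxxxx ✓), payload 001001.
Concatenate: 00011001001 = 0xC9 (11 bits → U+00C9).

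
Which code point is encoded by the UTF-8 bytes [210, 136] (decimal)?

Leading byte 0xD2 = 11010010 matches 110xxxxx → 2-byte sequence.
Byte 1: 0xD2 = 11010010, payload 10010 (5 bits).
Byte 2: 0x88 = 10001000 (10xxxxxx ✓), payload 001000.
Concatenate: 10010001000 = 0x488 (11 bits → U+0488).

U+0488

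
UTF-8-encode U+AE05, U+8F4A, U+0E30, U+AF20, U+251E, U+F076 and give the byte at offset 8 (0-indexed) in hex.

U+AE05 → 3-byte form EA B8 85 at offsets 0–2.
U+8F4A → 3-byte form E8 BD 8A at offsets 3–5.
U+0E30 → 3-byte form E0 B8 B0 at offsets 6–8.
Offset 8 falls in char 3's range; it's byte 3 of E0 B8 B0 = 0xB0.

0xB0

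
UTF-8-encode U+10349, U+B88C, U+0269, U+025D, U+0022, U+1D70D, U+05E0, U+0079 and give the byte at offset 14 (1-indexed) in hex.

0x9D

1-indexed offset 14 is 0-indexed offset 13.
U+10349 → 4-byte form F0 90 8D 89 at offsets 0–3.
U+B88C → 3-byte form EB A2 8C at offsets 4–6.
U+0269 → 2-byte form C9 A9 at offsets 7–8.
U+025D → 2-byte form C9 9D at offsets 9–10.
U+0022 → 1-byte form 22 at offsets 11–11.
U+1D70D → 4-byte form F0 9D 9C 8D at offsets 12–15.
Offset 13 falls in char 6's range; it's byte 2 of F0 9D 9C 8D = 0x9D.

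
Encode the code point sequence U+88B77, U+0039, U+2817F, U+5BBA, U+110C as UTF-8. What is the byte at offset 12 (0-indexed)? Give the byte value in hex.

0xE1

U+88B77 → 4-byte form F2 88 AD B7 at offsets 0–3.
U+0039 → 1-byte form 39 at offsets 4–4.
U+2817F → 4-byte form F0 A8 85 BF at offsets 5–8.
U+5BBA → 3-byte form E5 AE BA at offsets 9–11.
U+110C → 3-byte form E1 84 8C at offsets 12–14.
Offset 12 falls in char 5's range; it's byte 1 of E1 84 8C = 0xE1.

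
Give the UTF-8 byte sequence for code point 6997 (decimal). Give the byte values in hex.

U+1B55 = 0x1B55 = 6997 decimal. In range U+0800–U+FFFF → 3-byte form: 1110xxxx 10xxxxxx 10xxxxxx.
Binary (16 bits): 0001101101010101.
Split 4+6+6: 0001 | 101101 | 010101.
Byte 1: 11100001 = 0xE1.
Byte 2: 10101101 = 0xAD.
Byte 3: 10010101 = 0x95.

E1 AD 95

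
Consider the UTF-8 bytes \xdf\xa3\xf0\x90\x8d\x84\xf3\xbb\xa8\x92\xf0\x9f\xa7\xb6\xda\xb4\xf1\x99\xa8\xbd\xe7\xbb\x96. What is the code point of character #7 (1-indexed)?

U+7ED6

Offset 0: leading byte 0xDF = 11011111 → 2-byte char #1 = DF A3.
Offset 2: leading byte 0xF0 = 11110000 → 4-byte char #2 = F0 90 8D 84.
Offset 6: leading byte 0xF3 = 11110011 → 4-byte char #3 = F3 BB A8 92.
Offset 10: leading byte 0xF0 = 11110000 → 4-byte char #4 = F0 9F A7 B6.
Offset 14: leading byte 0xDA = 11011010 → 2-byte char #5 = DA B4.
Offset 16: leading byte 0xF1 = 11110001 → 4-byte char #6 = F1 99 A8 BD.
Offset 20: leading byte 0xE7 = 11100111 → 3-byte char #7 = E7 BB 96.
Leading byte 0xE7 = 11100111 matches 1110xxxx → 3-byte sequence.
Byte 1: 0xE7 = 11100111, payload 0111 (4 bits).
Byte 2: 0xBB = 10111011 (10xxxxxx ✓), payload 111011.
Byte 3: 0x96 = 10010110 (10xxxxxx ✓), payload 010110.
Concatenate: 0111111011010110 = 0x7ED6 (16 bits → U+7ED6).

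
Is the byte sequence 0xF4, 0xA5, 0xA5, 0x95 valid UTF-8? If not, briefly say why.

Leading byte 0xF4 = 11110100 → 4-byte form.
Payload = 0x125955, which exceeds U+10FFFF, the maximum Unicode code point. (Leading bytes F5–FF, or F4 followed by ≥ 0x90, are invalid.)

invalid (encodes a value above U+10FFFF)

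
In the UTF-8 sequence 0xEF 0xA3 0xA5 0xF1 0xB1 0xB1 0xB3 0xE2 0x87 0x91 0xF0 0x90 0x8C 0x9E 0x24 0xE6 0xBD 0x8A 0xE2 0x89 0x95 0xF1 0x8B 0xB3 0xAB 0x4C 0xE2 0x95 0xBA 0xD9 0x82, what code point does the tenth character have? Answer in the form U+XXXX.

Offset 0: leading byte 0xEF = 11101111 → 3-byte char #1 = EF A3 A5.
Offset 3: leading byte 0xF1 = 11110001 → 4-byte char #2 = F1 B1 B1 B3.
Offset 7: leading byte 0xE2 = 11100010 → 3-byte char #3 = E2 87 91.
Offset 10: leading byte 0xF0 = 11110000 → 4-byte char #4 = F0 90 8C 9E.
Offset 14: leading byte 0x24 = 00100100 → 1-byte char #5 = 24.
Offset 15: leading byte 0xE6 = 11100110 → 3-byte char #6 = E6 BD 8A.
Offset 18: leading byte 0xE2 = 11100010 → 3-byte char #7 = E2 89 95.
Offset 21: leading byte 0xF1 = 11110001 → 4-byte char #8 = F1 8B B3 AB.
Offset 25: leading byte 0x4C = 01001100 → 1-byte char #9 = 4C.
Offset 26: leading byte 0xE2 = 11100010 → 3-byte char #10 = E2 95 BA.
Leading byte 0xE2 = 11100010 matches 1110xxxx → 3-byte sequence.
Byte 1: 0xE2 = 11100010, payload 0010 (4 bits).
Byte 2: 0x95 = 10010101 (10xxxxxx ✓), payload 010101.
Byte 3: 0xBA = 10111010 (10xxxxxx ✓), payload 111010.
Concatenate: 0010010101111010 = 0x257A (16 bits → U+257A).

U+257A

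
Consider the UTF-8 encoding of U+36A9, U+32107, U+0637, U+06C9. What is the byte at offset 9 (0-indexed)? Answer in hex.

U+36A9 → 3-byte form E3 9A A9 at offsets 0–2.
U+32107 → 4-byte form F0 B2 84 87 at offsets 3–6.
U+0637 → 2-byte form D8 B7 at offsets 7–8.
U+06C9 → 2-byte form DB 89 at offsets 9–10.
Offset 9 falls in char 4's range; it's byte 1 of DB 89 = 0xDB.

0xDB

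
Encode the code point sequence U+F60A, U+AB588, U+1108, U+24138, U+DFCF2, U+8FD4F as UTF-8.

EF 98 8A F2 AB 96 88 E1 84 88 F0 A4 84 B8 F3 9F B3 B2 F2 8F B5 8F

U+F60A: 3-byte form → EF 98 8A.
U+AB588: 4-byte form → F2 AB 96 88.
U+1108: 3-byte form → E1 84 88.
U+24138: 4-byte form → F0 A4 84 B8.
U+DFCF2: 4-byte form → F3 9F B3 B2.
U+8FD4F: 4-byte form → F2 8F B5 8F.
Concatenated (22 bytes): EF 98 8A F2 AB 96 88 E1 84 88 F0 A4 84 B8 F3 9F B3 B2 F2 8F B5 8F.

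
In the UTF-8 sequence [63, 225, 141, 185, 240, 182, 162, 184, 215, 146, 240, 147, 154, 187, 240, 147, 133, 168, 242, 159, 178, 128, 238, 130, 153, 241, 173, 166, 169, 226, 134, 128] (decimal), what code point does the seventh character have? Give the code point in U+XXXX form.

U+9FC80

Offset 0: leading byte 0x3F = 00111111 → 1-byte char #1 = 3F.
Offset 1: leading byte 0xE1 = 11100001 → 3-byte char #2 = E1 8D B9.
Offset 4: leading byte 0xF0 = 11110000 → 4-byte char #3 = F0 B6 A2 B8.
Offset 8: leading byte 0xD7 = 11010111 → 2-byte char #4 = D7 92.
Offset 10: leading byte 0xF0 = 11110000 → 4-byte char #5 = F0 93 9A BB.
Offset 14: leading byte 0xF0 = 11110000 → 4-byte char #6 = F0 93 85 A8.
Offset 18: leading byte 0xF2 = 11110010 → 4-byte char #7 = F2 9F B2 80.
Leading byte 0xF2 = 11110010 matches 11110xxx → 4-byte sequence.
Byte 1: 0xF2 = 11110010, payload 010 (3 bits).
Byte 2: 0x9F = 10011111 (10xxxxxx ✓), payload 011111.
Byte 3: 0xB2 = 10110010 (10xxxxxx ✓), payload 110010.
Byte 4: 0x80 = 10000000 (10xxxxxx ✓), payload 000000.
Concatenate: 010011111110010000000 = 0x9FC80 (21 bits → U+9FC80).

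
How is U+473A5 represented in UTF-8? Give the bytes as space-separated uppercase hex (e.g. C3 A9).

F1 87 8E A5

U+473A5 = 0x473A5 = 291749 decimal. In range U+10000–U+10FFFF → 4-byte form: 11110xxx 10xxxxxx 10xxxxxx 10xxxxxx.
Binary (21 bits): 001000111001110100101.
Split 3+6+6+6: 001 | 000111 | 001110 | 100101.
Byte 1: 11110001 = 0xF1.
Byte 2: 10000111 = 0x87.
Byte 3: 10001110 = 0x8E.
Byte 4: 10100101 = 0xA5.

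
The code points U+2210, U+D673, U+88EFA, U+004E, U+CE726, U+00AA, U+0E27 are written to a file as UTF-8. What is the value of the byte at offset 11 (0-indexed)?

0xF3

U+2210 → 3-byte form E2 88 90 at offsets 0–2.
U+D673 → 3-byte form ED 99 B3 at offsets 3–5.
U+88EFA → 4-byte form F2 88 BB BA at offsets 6–9.
U+004E → 1-byte form 4E at offsets 10–10.
U+CE726 → 4-byte form F3 8E 9C A6 at offsets 11–14.
Offset 11 falls in char 5's range; it's byte 1 of F3 8E 9C A6 = 0xF3.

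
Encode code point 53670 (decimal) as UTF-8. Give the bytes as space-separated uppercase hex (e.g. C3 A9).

ED 86 A6

U+D1A6 = 0xD1A6 = 53670 decimal. In range U+0800–U+FFFF → 3-byte form: 1110xxxx 10xxxxxx 10xxxxxx.
Binary (16 bits): 1101000110100110.
Split 4+6+6: 1101 | 000110 | 100110.
Byte 1: 11101101 = 0xED.
Byte 2: 10000110 = 0x86.
Byte 3: 10100110 = 0xA6.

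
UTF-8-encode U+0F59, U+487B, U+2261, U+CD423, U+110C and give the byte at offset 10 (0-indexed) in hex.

0x8D

U+0F59 → 3-byte form E0 BD 99 at offsets 0–2.
U+487B → 3-byte form E4 A1 BB at offsets 3–5.
U+2261 → 3-byte form E2 89 A1 at offsets 6–8.
U+CD423 → 4-byte form F3 8D 90 A3 at offsets 9–12.
Offset 10 falls in char 4's range; it's byte 2 of F3 8D 90 A3 = 0x8D.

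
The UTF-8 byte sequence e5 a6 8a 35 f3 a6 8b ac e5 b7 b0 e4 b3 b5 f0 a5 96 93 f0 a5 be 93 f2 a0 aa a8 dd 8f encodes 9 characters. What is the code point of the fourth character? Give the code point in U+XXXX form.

Offset 0: leading byte 0xE5 = 11100101 → 3-byte char #1 = E5 A6 8A.
Offset 3: leading byte 0x35 = 00110101 → 1-byte char #2 = 35.
Offset 4: leading byte 0xF3 = 11110011 → 4-byte char #3 = F3 A6 8B AC.
Offset 8: leading byte 0xE5 = 11100101 → 3-byte char #4 = E5 B7 B0.
Leading byte 0xE5 = 11100101 matches 1110xxxx → 3-byte sequence.
Byte 1: 0xE5 = 11100101, payload 0101 (4 bits).
Byte 2: 0xB7 = 10110111 (10xxxxxx ✓), payload 110111.
Byte 3: 0xB0 = 10110000 (10xxxxxx ✓), payload 110000.
Concatenate: 0101110111110000 = 0x5DF0 (16 bits → U+5DF0).

U+5DF0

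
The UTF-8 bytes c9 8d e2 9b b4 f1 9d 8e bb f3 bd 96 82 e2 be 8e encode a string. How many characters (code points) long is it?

5

Byte at offset 0: 0xC9 = 11001001 → 2-byte char (#1). Advance 2.
Byte at offset 2: 0xE2 = 11100010 → 3-byte char (#2). Advance 3.
Byte at offset 5: 0xF1 = 11110001 → 4-byte char (#3). Advance 4.
Byte at offset 9: 0xF3 = 11110011 → 4-byte char (#4). Advance 4.
Byte at offset 13: 0xE2 = 11100010 → 3-byte char (#5). Advance 3.
Reached end at offset 16 after 5 code points.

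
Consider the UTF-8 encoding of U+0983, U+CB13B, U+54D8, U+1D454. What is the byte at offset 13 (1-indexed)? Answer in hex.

0x91

1-indexed offset 13 is 0-indexed offset 12.
U+0983 → 3-byte form E0 A6 83 at offsets 0–2.
U+CB13B → 4-byte form F3 8B 84 BB at offsets 3–6.
U+54D8 → 3-byte form E5 93 98 at offsets 7–9.
U+1D454 → 4-byte form F0 9D 91 94 at offsets 10–13.
Offset 12 falls in char 4's range; it's byte 3 of F0 9D 91 94 = 0x91.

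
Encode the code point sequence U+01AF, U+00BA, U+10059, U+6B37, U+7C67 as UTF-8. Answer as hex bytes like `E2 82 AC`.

C6 AF C2 BA F0 90 81 99 E6 AC B7 E7 B1 A7

U+01AF: 2-byte form → C6 AF.
U+00BA: 2-byte form → C2 BA.
U+10059: 4-byte form → F0 90 81 99.
U+6B37: 3-byte form → E6 AC B7.
U+7C67: 3-byte form → E7 B1 A7.
Concatenated (14 bytes): C6 AF C2 BA F0 90 81 99 E6 AC B7 E7 B1 A7.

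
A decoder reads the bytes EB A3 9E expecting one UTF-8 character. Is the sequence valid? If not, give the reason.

Leading byte 0xEB = 11101011 → 3-byte form.
Continuation bytes 0xA3=10100011, 0x9E=10011110 all match 10xxxxxx.
Decoded value 0xB8DE is ≥ 0x800 (shortest form) and not a surrogate.

valid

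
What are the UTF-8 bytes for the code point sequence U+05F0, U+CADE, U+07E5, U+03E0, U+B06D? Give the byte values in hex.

D7 B0 EC AB 9E DF A5 CF A0 EB 81 AD

U+05F0: 2-byte form → D7 B0.
U+CADE: 3-byte form → EC AB 9E.
U+07E5: 2-byte form → DF A5.
U+03E0: 2-byte form → CF A0.
U+B06D: 3-byte form → EB 81 AD.
Concatenated (12 bytes): D7 B0 EC AB 9E DF A5 CF A0 EB 81 AD.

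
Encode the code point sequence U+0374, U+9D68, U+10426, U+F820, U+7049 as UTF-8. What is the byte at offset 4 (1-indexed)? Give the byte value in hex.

0xB5

1-indexed offset 4 is 0-indexed offset 3.
U+0374 → 2-byte form CD B4 at offsets 0–1.
U+9D68 → 3-byte form E9 B5 A8 at offsets 2–4.
Offset 3 falls in char 2's range; it's byte 2 of E9 B5 A8 = 0xB5.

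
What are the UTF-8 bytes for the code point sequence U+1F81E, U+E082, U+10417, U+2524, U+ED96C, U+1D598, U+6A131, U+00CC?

F0 9F A0 9E EE 82 82 F0 90 90 97 E2 94 A4 F3 AD A5 AC F0 9D 96 98 F1 AA 84 B1 C3 8C

U+1F81E: 4-byte form → F0 9F A0 9E.
U+E082: 3-byte form → EE 82 82.
U+10417: 4-byte form → F0 90 90 97.
U+2524: 3-byte form → E2 94 A4.
U+ED96C: 4-byte form → F3 AD A5 AC.
U+1D598: 4-byte form → F0 9D 96 98.
U+6A131: 4-byte form → F1 AA 84 B1.
U+00CC: 2-byte form → C3 8C.
Concatenated (28 bytes): F0 9F A0 9E EE 82 82 F0 90 90 97 E2 94 A4 F3 AD A5 AC F0 9D 96 98 F1 AA 84 B1 C3 8C.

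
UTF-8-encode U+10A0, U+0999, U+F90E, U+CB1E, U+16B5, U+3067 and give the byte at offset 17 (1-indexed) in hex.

1-indexed offset 17 is 0-indexed offset 16.
U+10A0 → 3-byte form E1 82 A0 at offsets 0–2.
U+0999 → 3-byte form E0 A6 99 at offsets 3–5.
U+F90E → 3-byte form EF A4 8E at offsets 6–8.
U+CB1E → 3-byte form EC AC 9E at offsets 9–11.
U+16B5 → 3-byte form E1 9A B5 at offsets 12–14.
U+3067 → 3-byte form E3 81 A7 at offsets 15–17.
Offset 16 falls in char 6's range; it's byte 2 of E3 81 A7 = 0x81.

0x81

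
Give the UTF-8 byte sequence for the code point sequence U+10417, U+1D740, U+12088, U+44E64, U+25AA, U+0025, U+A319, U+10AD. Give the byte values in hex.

U+10417: 4-byte form → F0 90 90 97.
U+1D740: 4-byte form → F0 9D 9D 80.
U+12088: 4-byte form → F0 92 82 88.
U+44E64: 4-byte form → F1 84 B9 A4.
U+25AA: 3-byte form → E2 96 AA.
U+0025: 1-byte form → 25.
U+A319: 3-byte form → EA 8C 99.
U+10AD: 3-byte form → E1 82 AD.
Concatenated (26 bytes): F0 90 90 97 F0 9D 9D 80 F0 92 82 88 F1 84 B9 A4 E2 96 AA 25 EA 8C 99 E1 82 AD.

F0 90 90 97 F0 9D 9D 80 F0 92 82 88 F1 84 B9 A4 E2 96 AA 25 EA 8C 99 E1 82 AD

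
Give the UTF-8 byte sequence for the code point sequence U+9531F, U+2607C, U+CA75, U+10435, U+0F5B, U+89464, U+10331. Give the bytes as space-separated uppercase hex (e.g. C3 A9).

F2 95 8C 9F F0 A6 81 BC EC A9 B5 F0 90 90 B5 E0 BD 9B F2 89 91 A4 F0 90 8C B1

U+9531F: 4-byte form → F2 95 8C 9F.
U+2607C: 4-byte form → F0 A6 81 BC.
U+CA75: 3-byte form → EC A9 B5.
U+10435: 4-byte form → F0 90 90 B5.
U+0F5B: 3-byte form → E0 BD 9B.
U+89464: 4-byte form → F2 89 91 A4.
U+10331: 4-byte form → F0 90 8C B1.
Concatenated (26 bytes): F2 95 8C 9F F0 A6 81 BC EC A9 B5 F0 90 90 B5 E0 BD 9B F2 89 91 A4 F0 90 8C B1.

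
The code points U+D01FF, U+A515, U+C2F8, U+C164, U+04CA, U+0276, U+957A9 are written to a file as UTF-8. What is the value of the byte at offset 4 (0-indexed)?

U+D01FF → 4-byte form F3 90 87 BF at offsets 0–3.
U+A515 → 3-byte form EA 94 95 at offsets 4–6.
Offset 4 falls in char 2's range; it's byte 1 of EA 94 95 = 0xEA.

0xEA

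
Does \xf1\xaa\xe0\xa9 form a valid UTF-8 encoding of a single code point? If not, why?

Leading byte 0xF1 = 11110001 → 4-byte form.
Byte 3 is 0xE0 = 11100000, which is not 10xxxxxx — expected a continuation byte.

invalid (non-continuation byte where continuation expected)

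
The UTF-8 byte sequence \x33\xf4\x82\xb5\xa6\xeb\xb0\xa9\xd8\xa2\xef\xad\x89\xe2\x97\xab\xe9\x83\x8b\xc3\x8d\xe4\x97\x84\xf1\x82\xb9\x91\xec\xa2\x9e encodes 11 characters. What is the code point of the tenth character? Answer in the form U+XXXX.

U+42E51

Offset 0: leading byte 0x33 = 00110011 → 1-byte char #1 = 33.
Offset 1: leading byte 0xF4 = 11110100 → 4-byte char #2 = F4 82 B5 A6.
Offset 5: leading byte 0xEB = 11101011 → 3-byte char #3 = EB B0 A9.
Offset 8: leading byte 0xD8 = 11011000 → 2-byte char #4 = D8 A2.
Offset 10: leading byte 0xEF = 11101111 → 3-byte char #5 = EF AD 89.
Offset 13: leading byte 0xE2 = 11100010 → 3-byte char #6 = E2 97 AB.
Offset 16: leading byte 0xE9 = 11101001 → 3-byte char #7 = E9 83 8B.
Offset 19: leading byte 0xC3 = 11000011 → 2-byte char #8 = C3 8D.
Offset 21: leading byte 0xE4 = 11100100 → 3-byte char #9 = E4 97 84.
Offset 24: leading byte 0xF1 = 11110001 → 4-byte char #10 = F1 82 B9 91.
Leading byte 0xF1 = 11110001 matches 11110xxx → 4-byte sequence.
Byte 1: 0xF1 = 11110001, payload 001 (3 bits).
Byte 2: 0x82 = 10000010 (10xxxxxx ✓), payload 000010.
Byte 3: 0xB9 = 10111001 (10xxxxxx ✓), payload 111001.
Byte 4: 0x91 = 10010001 (10xxxxxx ✓), payload 010001.
Concatenate: 001000010111001010001 = 0x42E51 (21 bits → U+42E51).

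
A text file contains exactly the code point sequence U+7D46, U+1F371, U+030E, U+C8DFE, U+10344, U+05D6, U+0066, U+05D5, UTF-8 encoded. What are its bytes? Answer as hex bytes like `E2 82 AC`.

U+7D46: 3-byte form → E7 B5 86.
U+1F371: 4-byte form → F0 9F 8D B1.
U+030E: 2-byte form → CC 8E.
U+C8DFE: 4-byte form → F3 88 B7 BE.
U+10344: 4-byte form → F0 90 8D 84.
U+05D6: 2-byte form → D7 96.
U+0066: 1-byte form → 66.
U+05D5: 2-byte form → D7 95.
Concatenated (22 bytes): E7 B5 86 F0 9F 8D B1 CC 8E F3 88 B7 BE F0 90 8D 84 D7 96 66 D7 95.

E7 B5 86 F0 9F 8D B1 CC 8E F3 88 B7 BE F0 90 8D 84 D7 96 66 D7 95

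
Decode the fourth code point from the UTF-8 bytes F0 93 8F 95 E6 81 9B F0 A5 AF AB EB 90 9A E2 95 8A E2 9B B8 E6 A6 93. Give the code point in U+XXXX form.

U+B41A

Offset 0: leading byte 0xF0 = 11110000 → 4-byte char #1 = F0 93 8F 95.
Offset 4: leading byte 0xE6 = 11100110 → 3-byte char #2 = E6 81 9B.
Offset 7: leading byte 0xF0 = 11110000 → 4-byte char #3 = F0 A5 AF AB.
Offset 11: leading byte 0xEB = 11101011 → 3-byte char #4 = EB 90 9A.
Leading byte 0xEB = 11101011 matches 1110xxxx → 3-byte sequence.
Byte 1: 0xEB = 11101011, payload 1011 (4 bits).
Byte 2: 0x90 = 10010000 (10xxxxxx ✓), payload 010000.
Byte 3: 0x9A = 10011010 (10xxxxxx ✓), payload 011010.
Concatenate: 1011010000011010 = 0xB41A (16 bits → U+B41A).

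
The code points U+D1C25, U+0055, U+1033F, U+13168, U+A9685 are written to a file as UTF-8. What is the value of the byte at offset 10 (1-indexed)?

1-indexed offset 10 is 0-indexed offset 9.
U+D1C25 → 4-byte form F3 91 B0 A5 at offsets 0–3.
U+0055 → 1-byte form 55 at offsets 4–4.
U+1033F → 4-byte form F0 90 8C BF at offsets 5–8.
U+13168 → 4-byte form F0 93 85 A8 at offsets 9–12.
Offset 9 falls in char 4's range; it's byte 1 of F0 93 85 A8 = 0xF0.

0xF0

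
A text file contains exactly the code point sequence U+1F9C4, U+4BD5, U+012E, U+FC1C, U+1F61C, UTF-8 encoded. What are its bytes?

F0 9F A7 84 E4 AF 95 C4 AE EF B0 9C F0 9F 98 9C

U+1F9C4: 4-byte form → F0 9F A7 84.
U+4BD5: 3-byte form → E4 AF 95.
U+012E: 2-byte form → C4 AE.
U+FC1C: 3-byte form → EF B0 9C.
U+1F61C: 4-byte form → F0 9F 98 9C.
Concatenated (16 bytes): F0 9F A7 84 E4 AF 95 C4 AE EF B0 9C F0 9F 98 9C.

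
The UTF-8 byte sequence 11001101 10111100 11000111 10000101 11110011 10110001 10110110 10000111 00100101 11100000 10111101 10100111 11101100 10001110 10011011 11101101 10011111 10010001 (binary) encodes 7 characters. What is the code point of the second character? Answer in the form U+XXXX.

Offset 0: leading byte 0xCD = 11001101 → 2-byte char #1 = CD BC.
Offset 2: leading byte 0xC7 = 11000111 → 2-byte char #2 = C7 85.
Leading byte 0xC7 = 11000111 matches 110xxxxx → 2-byte sequence.
Byte 1: 0xC7 = 11000111, payload 00111 (5 bits).
Byte 2: 0x85 = 10000101 (10xxxxxx ✓), payload 000101.
Concatenate: 00111000101 = 0x1C5 (11 bits → U+01C5).

U+01C5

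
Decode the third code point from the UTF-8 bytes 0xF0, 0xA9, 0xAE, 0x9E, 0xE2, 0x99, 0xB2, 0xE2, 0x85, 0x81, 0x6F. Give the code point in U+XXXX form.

U+2141

Offset 0: leading byte 0xF0 = 11110000 → 4-byte char #1 = F0 A9 AE 9E.
Offset 4: leading byte 0xE2 = 11100010 → 3-byte char #2 = E2 99 B2.
Offset 7: leading byte 0xE2 = 11100010 → 3-byte char #3 = E2 85 81.
Leading byte 0xE2 = 11100010 matches 1110xxxx → 3-byte sequence.
Byte 1: 0xE2 = 11100010, payload 0010 (4 bits).
Byte 2: 0x85 = 10000101 (10xxxxxx ✓), payload 000101.
Byte 3: 0x81 = 10000001 (10xxxxxx ✓), payload 000001.
Concatenate: 0010000101000001 = 0x2141 (16 bits → U+2141).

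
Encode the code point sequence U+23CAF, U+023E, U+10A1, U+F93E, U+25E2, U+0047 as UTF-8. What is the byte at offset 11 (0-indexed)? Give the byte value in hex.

0xBE

U+23CAF → 4-byte form F0 A3 B2 AF at offsets 0–3.
U+023E → 2-byte form C8 BE at offsets 4–5.
U+10A1 → 3-byte form E1 82 A1 at offsets 6–8.
U+F93E → 3-byte form EF A4 BE at offsets 9–11.
Offset 11 falls in char 4's range; it's byte 3 of EF A4 BE = 0xBE.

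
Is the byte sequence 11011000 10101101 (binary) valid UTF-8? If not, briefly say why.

valid

Leading byte 0xD8 = 11011000 → 2-byte form.
Continuation bytes 0xAD=10101101 all match 10xxxxxx.
Decoded value 0x62D is ≥ 0x80 (shortest form) and not a surrogate.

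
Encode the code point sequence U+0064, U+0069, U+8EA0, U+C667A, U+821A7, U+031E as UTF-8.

U+0064: 1-byte form → 64.
U+0069: 1-byte form → 69.
U+8EA0: 3-byte form → E8 BA A0.
U+C667A: 4-byte form → F3 86 99 BA.
U+821A7: 4-byte form → F2 82 86 A7.
U+031E: 2-byte form → CC 9E.
Concatenated (15 bytes): 64 69 E8 BA A0 F3 86 99 BA F2 82 86 A7 CC 9E.

64 69 E8 BA A0 F3 86 99 BA F2 82 86 A7 CC 9E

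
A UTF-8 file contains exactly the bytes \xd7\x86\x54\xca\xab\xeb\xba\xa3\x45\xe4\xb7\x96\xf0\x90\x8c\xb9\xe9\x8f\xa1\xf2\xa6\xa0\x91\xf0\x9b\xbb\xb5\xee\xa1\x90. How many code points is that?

11

Byte at offset 0: 0xD7 = 11010111 → 2-byte char (#1). Advance 2.
Byte at offset 2: 0x54 = 01010100 → 1-byte char (#2). Advance 1.
Byte at offset 3: 0xCA = 11001010 → 2-byte char (#3). Advance 2.
Byte at offset 5: 0xEB = 11101011 → 3-byte char (#4). Advance 3.
Byte at offset 8: 0x45 = 01000101 → 1-byte char (#5). Advance 1.
Byte at offset 9: 0xE4 = 11100100 → 3-byte char (#6). Advance 3.
Byte at offset 12: 0xF0 = 11110000 → 4-byte char (#7). Advance 4.
Byte at offset 16: 0xE9 = 11101001 → 3-byte char (#8). Advance 3.
Byte at offset 19: 0xF2 = 11110010 → 4-byte char (#9). Advance 4.
Byte at offset 23: 0xF0 = 11110000 → 4-byte char (#10). Advance 4.
Byte at offset 27: 0xEE = 11101110 → 3-byte char (#11). Advance 3.
Reached end at offset 30 after 11 code points.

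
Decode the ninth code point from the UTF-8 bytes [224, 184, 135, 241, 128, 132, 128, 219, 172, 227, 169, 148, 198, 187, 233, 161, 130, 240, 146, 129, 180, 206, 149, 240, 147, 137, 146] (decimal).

Offset 0: leading byte 0xE0 = 11100000 → 3-byte char #1 = E0 B8 87.
Offset 3: leading byte 0xF1 = 11110001 → 4-byte char #2 = F1 80 84 80.
Offset 7: leading byte 0xDB = 11011011 → 2-byte char #3 = DB AC.
Offset 9: leading byte 0xE3 = 11100011 → 3-byte char #4 = E3 A9 94.
Offset 12: leading byte 0xC6 = 11000110 → 2-byte char #5 = C6 BB.
Offset 14: leading byte 0xE9 = 11101001 → 3-byte char #6 = E9 A1 82.
Offset 17: leading byte 0xF0 = 11110000 → 4-byte char #7 = F0 92 81 B4.
Offset 21: leading byte 0xCE = 11001110 → 2-byte char #8 = CE 95.
Offset 23: leading byte 0xF0 = 11110000 → 4-byte char #9 = F0 93 89 92.
Leading byte 0xF0 = 11110000 matches 11110xxx → 4-byte sequence.
Byte 1: 0xF0 = 11110000, payload 000 (3 bits).
Byte 2: 0x93 = 10010011 (10xxxxxx ✓), payload 010011.
Byte 3: 0x89 = 10001001 (10xxxxxx ✓), payload 001001.
Byte 4: 0x92 = 10010010 (10xxxxxx ✓), payload 010010.
Concatenate: 000010011001001010010 = 0x13252 (21 bits → U+13252).

U+13252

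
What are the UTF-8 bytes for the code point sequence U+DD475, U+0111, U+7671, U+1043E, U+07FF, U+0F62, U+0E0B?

U+DD475: 4-byte form → F3 9D 91 B5.
U+0111: 2-byte form → C4 91.
U+7671: 3-byte form → E7 99 B1.
U+1043E: 4-byte form → F0 90 90 BE.
U+07FF: 2-byte form → DF BF.
U+0F62: 3-byte form → E0 BD A2.
U+0E0B: 3-byte form → E0 B8 8B.
Concatenated (21 bytes): F3 9D 91 B5 C4 91 E7 99 B1 F0 90 90 BE DF BF E0 BD A2 E0 B8 8B.

F3 9D 91 B5 C4 91 E7 99 B1 F0 90 90 BE DF BF E0 BD A2 E0 B8 8B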